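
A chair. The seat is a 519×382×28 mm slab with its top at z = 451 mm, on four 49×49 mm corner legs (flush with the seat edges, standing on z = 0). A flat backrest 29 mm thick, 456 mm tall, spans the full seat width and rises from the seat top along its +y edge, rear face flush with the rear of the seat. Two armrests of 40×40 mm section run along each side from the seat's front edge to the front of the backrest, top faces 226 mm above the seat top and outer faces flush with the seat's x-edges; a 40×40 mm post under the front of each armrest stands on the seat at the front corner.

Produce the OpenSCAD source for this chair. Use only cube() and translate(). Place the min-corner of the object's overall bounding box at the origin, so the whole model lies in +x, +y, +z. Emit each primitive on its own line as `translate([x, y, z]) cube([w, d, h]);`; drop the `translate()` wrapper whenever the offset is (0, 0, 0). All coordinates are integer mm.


translate([0, 0, 423]) cube([519, 382, 28]);
cube([49, 49, 423]);
translate([470, 0, 0]) cube([49, 49, 423]);
translate([0, 333, 0]) cube([49, 49, 423]);
translate([470, 333, 0]) cube([49, 49, 423]);
translate([0, 353, 451]) cube([519, 29, 456]);
translate([0, 0, 637]) cube([40, 353, 40]);
translate([479, 0, 637]) cube([40, 353, 40]);
translate([0, 0, 451]) cube([40, 40, 186]);
translate([479, 0, 451]) cube([40, 40, 186]);


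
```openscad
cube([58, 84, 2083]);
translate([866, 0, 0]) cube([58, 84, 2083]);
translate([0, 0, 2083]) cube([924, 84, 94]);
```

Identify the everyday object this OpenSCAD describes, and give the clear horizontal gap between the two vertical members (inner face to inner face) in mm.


A door frame. The clear opening width is 808 mm.

Two 2083 mm tall posts with a header on top — a door frame. The left jamb is 58 mm wide at x = 0; the right jamb starts at x = 866. The clear opening is 866 − 58 = 808 mm.


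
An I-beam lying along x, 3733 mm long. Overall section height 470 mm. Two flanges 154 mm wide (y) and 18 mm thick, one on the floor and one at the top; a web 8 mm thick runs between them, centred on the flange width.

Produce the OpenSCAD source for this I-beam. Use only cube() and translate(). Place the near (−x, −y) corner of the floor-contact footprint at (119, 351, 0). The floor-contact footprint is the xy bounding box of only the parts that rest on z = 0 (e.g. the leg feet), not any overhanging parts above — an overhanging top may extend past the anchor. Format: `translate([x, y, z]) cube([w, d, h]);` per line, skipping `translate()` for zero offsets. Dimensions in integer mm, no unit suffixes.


translate([119, 351, 0]) cube([3733, 154, 18]);
translate([119, 424, 18]) cube([3733, 8, 434]);
translate([119, 351, 452]) cube([3733, 154, 18]);


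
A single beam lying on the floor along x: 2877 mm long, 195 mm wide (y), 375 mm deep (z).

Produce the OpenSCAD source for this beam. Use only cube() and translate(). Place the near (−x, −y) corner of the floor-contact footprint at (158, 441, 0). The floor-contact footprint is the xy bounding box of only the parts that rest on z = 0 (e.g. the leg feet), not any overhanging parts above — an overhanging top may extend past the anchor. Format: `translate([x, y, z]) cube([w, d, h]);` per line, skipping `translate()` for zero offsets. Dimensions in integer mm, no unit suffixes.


translate([158, 441, 0]) cube([2877, 195, 375]);


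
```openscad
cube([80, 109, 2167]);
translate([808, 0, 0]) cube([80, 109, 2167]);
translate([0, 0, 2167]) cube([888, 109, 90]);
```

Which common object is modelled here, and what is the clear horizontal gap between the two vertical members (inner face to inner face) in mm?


A door frame. The clear opening width is 728 mm.

Two 2167 mm tall posts with a header on top — a door frame. The left jamb is 80 mm wide at x = 0; the right jamb starts at x = 808. The clear opening is 808 − 80 = 728 mm.


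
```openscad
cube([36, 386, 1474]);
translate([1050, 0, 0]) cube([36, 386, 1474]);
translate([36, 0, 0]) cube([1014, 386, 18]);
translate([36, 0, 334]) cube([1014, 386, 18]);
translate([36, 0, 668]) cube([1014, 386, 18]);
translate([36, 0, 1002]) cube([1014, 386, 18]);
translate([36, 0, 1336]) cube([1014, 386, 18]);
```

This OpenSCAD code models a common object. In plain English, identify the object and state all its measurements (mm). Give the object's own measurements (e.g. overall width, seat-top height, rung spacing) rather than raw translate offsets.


An open bookshelf. Two side panels, each 36 mm thick, 386 mm deep and 1474 mm tall, stand 1086 mm apart (outside-to-outside). Between them sit 5 shelves, each 18 mm thick and 386 mm deep, spanning the full gap between the sides. The bottom shelf rests on the floor (its underside at z = 0) and the clear gap between one shelf's top and the next shelf's underside is 316 mm.


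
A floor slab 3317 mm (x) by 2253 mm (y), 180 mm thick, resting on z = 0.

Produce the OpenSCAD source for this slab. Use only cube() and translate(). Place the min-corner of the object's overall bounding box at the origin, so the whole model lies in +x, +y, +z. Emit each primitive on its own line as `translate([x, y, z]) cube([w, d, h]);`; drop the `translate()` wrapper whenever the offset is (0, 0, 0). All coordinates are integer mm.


cube([3317, 2253, 180]);


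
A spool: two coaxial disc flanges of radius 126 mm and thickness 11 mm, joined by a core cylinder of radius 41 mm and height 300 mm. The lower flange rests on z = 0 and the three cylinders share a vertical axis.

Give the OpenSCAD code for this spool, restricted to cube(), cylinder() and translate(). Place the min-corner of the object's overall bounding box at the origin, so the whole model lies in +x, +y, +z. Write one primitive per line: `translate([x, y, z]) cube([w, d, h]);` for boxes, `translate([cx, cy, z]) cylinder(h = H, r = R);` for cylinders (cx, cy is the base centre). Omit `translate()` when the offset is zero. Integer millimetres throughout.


translate([126, 126, 0]) cylinder(h = 11, r = 126);
translate([126, 126, 11]) cylinder(h = 300, r = 41);
translate([126, 126, 311]) cylinder(h = 11, r = 126);


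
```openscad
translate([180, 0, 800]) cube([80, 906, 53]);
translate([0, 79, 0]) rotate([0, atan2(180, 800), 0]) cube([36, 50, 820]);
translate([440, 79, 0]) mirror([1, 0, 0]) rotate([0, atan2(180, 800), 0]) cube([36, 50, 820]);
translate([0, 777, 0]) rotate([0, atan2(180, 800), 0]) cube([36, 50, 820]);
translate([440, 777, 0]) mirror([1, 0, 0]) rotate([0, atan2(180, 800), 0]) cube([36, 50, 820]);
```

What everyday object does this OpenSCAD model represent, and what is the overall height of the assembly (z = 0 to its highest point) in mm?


A sawhorse. The overall height is 853 mm.

A beam across two mirrored pairs of raked legs — a sawhorse. The beam's underside is at z = 800 (matching the legs' vertical rise in atan2(180, 800)) and the beam is 53 mm tall, so its top is at 800 + 53 = 853 mm. The raked legs top out at the beam's underside, so that is the highest point.


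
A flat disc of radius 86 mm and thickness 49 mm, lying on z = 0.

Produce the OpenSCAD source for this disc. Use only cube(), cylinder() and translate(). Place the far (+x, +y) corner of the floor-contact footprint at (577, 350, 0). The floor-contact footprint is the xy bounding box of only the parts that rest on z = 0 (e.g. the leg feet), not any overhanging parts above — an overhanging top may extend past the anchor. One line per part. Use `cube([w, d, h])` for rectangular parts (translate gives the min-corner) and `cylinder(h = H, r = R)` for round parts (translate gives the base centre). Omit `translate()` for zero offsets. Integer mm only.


translate([491, 264, 0]) cylinder(h = 49, r = 86);


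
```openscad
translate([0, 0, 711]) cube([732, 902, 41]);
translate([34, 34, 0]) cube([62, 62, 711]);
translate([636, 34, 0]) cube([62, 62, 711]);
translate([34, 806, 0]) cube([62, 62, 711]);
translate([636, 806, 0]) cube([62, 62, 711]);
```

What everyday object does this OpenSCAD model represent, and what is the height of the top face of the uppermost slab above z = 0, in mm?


A table. The table height is 752 mm.

A 732×902×41 slab sits at z = 711 on four 62 mm square posts — a table. The top surface is at 711 + 41 = 752 mm.


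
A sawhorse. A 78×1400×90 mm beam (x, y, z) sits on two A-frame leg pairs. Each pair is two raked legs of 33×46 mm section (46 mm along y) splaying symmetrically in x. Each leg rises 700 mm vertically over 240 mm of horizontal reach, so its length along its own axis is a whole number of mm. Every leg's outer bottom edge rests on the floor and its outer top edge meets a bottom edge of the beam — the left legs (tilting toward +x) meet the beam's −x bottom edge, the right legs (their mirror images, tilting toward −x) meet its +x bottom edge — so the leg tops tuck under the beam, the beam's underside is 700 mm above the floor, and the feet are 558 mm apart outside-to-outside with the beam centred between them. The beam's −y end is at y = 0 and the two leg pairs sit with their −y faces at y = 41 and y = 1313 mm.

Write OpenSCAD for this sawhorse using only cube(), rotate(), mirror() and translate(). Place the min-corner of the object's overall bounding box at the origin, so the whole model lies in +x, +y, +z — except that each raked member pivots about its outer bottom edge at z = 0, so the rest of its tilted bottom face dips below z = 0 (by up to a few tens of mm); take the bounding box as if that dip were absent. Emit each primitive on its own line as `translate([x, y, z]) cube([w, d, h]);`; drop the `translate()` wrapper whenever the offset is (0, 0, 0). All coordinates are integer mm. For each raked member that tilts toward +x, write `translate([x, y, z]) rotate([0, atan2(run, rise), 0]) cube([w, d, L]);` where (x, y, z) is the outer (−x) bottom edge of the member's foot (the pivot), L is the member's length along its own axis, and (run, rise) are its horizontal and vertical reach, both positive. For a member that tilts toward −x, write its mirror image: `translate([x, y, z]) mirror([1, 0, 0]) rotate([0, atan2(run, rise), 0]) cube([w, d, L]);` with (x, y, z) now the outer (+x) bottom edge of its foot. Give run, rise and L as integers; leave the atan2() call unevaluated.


// leg length = √(240² + 700²) = 740
// right-leg outer foot x = 2·240 + 78 = 558
// beam min-corner = (240, 0, 700)
translate([240, 0, 700]) cube([78, 1400, 90]);
translate([0, 41, 0]) rotate([0, atan2(240, 700), 0]) cube([33, 46, 740]);
translate([558, 41, 0]) mirror([1, 0, 0]) rotate([0, atan2(240, 700), 0]) cube([33, 46, 740]);
translate([0, 1313, 0]) rotate([0, atan2(240, 700), 0]) cube([33, 46, 740]);
translate([558, 1313, 0]) mirror([1, 0, 0]) rotate([0, atan2(240, 700), 0]) cube([33, 46, 740]);


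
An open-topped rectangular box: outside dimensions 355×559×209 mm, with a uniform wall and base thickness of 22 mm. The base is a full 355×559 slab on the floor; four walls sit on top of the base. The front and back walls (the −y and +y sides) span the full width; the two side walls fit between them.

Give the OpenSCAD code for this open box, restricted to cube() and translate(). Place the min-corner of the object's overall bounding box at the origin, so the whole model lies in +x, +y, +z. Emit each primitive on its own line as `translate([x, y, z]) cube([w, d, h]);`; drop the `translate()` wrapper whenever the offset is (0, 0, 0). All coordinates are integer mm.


cube([355, 559, 22]);
translate([0, 0, 22]) cube([355, 22, 187]);
translate([0, 537, 22]) cube([355, 22, 187]);
translate([0, 22, 22]) cube([22, 515, 187]);
translate([333, 22, 22]) cube([22, 515, 187]);


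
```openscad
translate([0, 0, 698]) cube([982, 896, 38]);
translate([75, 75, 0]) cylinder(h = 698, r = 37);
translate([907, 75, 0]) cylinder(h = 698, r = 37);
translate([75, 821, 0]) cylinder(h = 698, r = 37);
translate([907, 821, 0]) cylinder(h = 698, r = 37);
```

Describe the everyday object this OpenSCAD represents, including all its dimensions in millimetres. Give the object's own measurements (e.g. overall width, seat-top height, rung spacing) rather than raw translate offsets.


A table: top 982 mm (x) × 896 mm (y), 38 mm thick, upper face at z = 736 mm, on four round legs of 74 mm diameter, each leg's bounding box inset 38 mm from the nearest pair of top edges from z = 0 to the bottom of the top.


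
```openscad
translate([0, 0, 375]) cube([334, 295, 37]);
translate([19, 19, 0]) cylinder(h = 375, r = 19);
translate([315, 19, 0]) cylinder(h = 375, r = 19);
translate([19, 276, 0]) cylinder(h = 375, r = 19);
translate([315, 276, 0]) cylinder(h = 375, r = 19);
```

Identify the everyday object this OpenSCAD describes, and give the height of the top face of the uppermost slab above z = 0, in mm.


A stool. The seat height is 412 mm.

A 334×295×37 slab at z = 375 on four corner cylinders — a stool. The seat top is 375 + 37 = 412 mm.


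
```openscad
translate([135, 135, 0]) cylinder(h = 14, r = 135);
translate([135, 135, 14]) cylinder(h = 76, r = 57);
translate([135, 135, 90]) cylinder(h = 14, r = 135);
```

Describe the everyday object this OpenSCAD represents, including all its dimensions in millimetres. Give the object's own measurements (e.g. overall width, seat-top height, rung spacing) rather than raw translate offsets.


A spool: two coaxial disc flanges of radius 135 mm and thickness 14 mm, joined by a core cylinder of radius 57 mm and height 76 mm. The lower flange rests on z = 0 and the three cylinders share a vertical axis.


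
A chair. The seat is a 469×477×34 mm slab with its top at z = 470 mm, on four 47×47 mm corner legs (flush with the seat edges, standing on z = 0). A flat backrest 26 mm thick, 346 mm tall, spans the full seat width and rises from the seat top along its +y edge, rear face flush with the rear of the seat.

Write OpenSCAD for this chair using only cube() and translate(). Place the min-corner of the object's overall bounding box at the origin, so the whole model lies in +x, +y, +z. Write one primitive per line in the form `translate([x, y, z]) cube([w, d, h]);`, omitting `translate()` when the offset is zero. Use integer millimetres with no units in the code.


// leg_h = 470 - 34 = 436
translate([0, 0, 436]) cube([469, 477, 34]);
cube([47, 47, 436]);
translate([422, 0, 0]) cube([47, 47, 436]);
translate([0, 430, 0]) cube([47, 47, 436]);
translate([422, 430, 0]) cube([47, 47, 436]);
translate([0, 451, 470]) cube([469, 26, 346]);


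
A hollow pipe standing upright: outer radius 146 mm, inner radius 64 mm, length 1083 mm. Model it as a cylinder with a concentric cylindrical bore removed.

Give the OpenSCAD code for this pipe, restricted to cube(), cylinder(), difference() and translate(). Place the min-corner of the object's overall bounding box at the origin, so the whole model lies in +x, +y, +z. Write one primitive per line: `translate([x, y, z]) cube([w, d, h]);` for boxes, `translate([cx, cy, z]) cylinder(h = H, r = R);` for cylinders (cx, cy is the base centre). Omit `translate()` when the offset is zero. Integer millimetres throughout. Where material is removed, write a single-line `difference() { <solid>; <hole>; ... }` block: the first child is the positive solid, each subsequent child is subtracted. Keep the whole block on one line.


difference() { translate([146, 146, 0]) cylinder(h = 1083, r = 146); translate([146, 146, 0]) cylinder(h = 1083, r = 64); }


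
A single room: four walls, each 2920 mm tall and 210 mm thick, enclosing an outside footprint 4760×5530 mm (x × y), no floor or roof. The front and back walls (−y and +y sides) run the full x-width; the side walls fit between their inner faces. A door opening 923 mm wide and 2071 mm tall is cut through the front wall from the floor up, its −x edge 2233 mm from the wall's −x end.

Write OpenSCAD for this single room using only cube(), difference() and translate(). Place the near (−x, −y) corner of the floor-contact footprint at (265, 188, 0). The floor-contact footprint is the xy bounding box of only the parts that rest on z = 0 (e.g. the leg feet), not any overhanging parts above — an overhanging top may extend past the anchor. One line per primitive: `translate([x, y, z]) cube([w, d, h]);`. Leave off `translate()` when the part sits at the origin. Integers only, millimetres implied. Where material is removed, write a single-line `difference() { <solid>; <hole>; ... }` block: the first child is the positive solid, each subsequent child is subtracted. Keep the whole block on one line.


difference() { translate([265, 188, 0]) cube([4760, 210, 2920]); translate([2498, 188, 0]) cube([923, 210, 2071]); }
translate([265, 5508, 0]) cube([4760, 210, 2920]);
translate([265, 398, 0]) cube([210, 5110, 2920]);
translate([4815, 398, 0]) cube([210, 5110, 2920]);


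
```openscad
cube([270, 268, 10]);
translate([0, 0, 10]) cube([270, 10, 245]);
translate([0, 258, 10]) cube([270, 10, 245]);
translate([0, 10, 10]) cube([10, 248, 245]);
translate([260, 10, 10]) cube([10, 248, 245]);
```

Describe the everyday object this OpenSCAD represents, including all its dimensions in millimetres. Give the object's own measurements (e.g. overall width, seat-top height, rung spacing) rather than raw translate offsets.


An open-topped rectangular box: outside dimensions 270×268×255 mm, with a uniform wall and base thickness of 10 mm. The base is a full 270×268 slab on the floor; four walls sit on top of the base. The front and back walls (the −y and +y sides) span the full width; the two side walls fit between them.


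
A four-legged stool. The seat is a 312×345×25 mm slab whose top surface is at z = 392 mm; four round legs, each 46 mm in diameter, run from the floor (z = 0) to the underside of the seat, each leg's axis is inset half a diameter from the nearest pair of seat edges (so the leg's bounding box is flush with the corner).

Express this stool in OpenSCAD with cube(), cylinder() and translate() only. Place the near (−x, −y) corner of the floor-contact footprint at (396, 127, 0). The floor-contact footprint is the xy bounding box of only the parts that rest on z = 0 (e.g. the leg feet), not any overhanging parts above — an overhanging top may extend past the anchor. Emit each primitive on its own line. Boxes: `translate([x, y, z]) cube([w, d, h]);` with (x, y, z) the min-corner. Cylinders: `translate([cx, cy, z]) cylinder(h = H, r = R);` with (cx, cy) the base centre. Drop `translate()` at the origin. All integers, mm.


translate([396, 127, 367]) cube([312, 345, 25]);
translate([419, 150, 0]) cylinder(h = 367, r = 23);
translate([685, 150, 0]) cylinder(h = 367, r = 23);
translate([419, 449, 0]) cylinder(h = 367, r = 23);
translate([685, 449, 0]) cylinder(h = 367, r = 23);


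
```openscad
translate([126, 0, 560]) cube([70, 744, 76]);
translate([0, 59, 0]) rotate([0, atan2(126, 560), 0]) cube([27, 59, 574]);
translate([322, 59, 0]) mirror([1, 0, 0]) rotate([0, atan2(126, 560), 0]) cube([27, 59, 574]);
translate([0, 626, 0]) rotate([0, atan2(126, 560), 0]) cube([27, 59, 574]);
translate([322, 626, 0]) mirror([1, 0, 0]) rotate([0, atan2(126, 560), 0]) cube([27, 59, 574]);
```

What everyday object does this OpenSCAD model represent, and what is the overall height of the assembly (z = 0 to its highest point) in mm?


A sawhorse. The overall height is 636 mm.

A beam across two mirrored pairs of raked legs — a sawhorse. The beam's underside is at z = 560 (matching the legs' vertical rise in atan2(126, 560)) and the beam is 76 mm tall, so its top is at 560 + 76 = 636 mm. The raked legs top out at the beam's underside, so that is the highest point.


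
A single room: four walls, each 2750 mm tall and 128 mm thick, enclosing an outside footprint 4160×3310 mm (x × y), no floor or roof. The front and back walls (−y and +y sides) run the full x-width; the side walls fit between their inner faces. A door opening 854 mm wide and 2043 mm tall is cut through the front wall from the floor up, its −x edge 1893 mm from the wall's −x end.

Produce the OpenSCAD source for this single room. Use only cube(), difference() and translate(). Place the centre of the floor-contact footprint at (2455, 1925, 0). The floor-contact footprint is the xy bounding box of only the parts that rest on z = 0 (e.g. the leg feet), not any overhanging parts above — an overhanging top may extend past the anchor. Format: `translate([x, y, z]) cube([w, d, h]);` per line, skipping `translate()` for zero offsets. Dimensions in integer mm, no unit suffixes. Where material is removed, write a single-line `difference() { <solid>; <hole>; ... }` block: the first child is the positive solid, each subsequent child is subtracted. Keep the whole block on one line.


difference() { translate([375, 270, 0]) cube([4160, 128, 2750]); translate([2268, 270, 0]) cube([854, 128, 2043]); }
translate([375, 3452, 0]) cube([4160, 128, 2750]);
translate([375, 398, 0]) cube([128, 3054, 2750]);
translate([4407, 398, 0]) cube([128, 3054, 2750]);


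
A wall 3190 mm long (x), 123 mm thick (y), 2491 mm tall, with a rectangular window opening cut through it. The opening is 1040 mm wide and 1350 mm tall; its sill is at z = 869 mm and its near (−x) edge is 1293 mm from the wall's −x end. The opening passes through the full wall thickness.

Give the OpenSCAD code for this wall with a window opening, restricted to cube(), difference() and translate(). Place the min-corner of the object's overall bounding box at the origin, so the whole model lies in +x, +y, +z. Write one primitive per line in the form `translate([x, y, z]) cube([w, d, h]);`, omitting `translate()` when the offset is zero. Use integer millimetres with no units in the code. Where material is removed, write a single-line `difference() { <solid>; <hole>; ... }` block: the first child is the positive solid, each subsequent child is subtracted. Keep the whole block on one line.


difference() { cube([3190, 123, 2491]); translate([1293, 0, 869]) cube([1040, 123, 1350]); }


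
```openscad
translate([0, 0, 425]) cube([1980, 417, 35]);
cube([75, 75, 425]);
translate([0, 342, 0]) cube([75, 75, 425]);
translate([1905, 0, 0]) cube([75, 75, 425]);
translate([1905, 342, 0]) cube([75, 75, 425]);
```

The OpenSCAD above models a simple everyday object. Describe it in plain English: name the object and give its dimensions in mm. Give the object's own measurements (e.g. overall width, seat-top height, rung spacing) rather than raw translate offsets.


A bench: a 1980×417 mm seat slab, 35 mm thick, top at z = 460 mm, on four 75×75 mm square legs flush with the seat corners and standing on z = 0.


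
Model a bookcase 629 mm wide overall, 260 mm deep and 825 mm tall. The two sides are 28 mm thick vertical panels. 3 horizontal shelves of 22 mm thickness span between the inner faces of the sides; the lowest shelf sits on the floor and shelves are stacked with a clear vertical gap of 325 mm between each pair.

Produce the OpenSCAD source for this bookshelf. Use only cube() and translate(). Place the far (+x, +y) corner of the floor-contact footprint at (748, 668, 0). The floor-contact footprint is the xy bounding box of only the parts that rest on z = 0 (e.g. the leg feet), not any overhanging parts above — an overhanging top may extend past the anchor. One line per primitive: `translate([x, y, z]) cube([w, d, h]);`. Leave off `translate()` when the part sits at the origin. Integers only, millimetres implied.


translate([119, 408, 0]) cube([28, 260, 825]);
translate([720, 408, 0]) cube([28, 260, 825]);
translate([147, 408, 0]) cube([573, 260, 22]);
translate([147, 408, 347]) cube([573, 260, 22]);
translate([147, 408, 694]) cube([573, 260, 22]);


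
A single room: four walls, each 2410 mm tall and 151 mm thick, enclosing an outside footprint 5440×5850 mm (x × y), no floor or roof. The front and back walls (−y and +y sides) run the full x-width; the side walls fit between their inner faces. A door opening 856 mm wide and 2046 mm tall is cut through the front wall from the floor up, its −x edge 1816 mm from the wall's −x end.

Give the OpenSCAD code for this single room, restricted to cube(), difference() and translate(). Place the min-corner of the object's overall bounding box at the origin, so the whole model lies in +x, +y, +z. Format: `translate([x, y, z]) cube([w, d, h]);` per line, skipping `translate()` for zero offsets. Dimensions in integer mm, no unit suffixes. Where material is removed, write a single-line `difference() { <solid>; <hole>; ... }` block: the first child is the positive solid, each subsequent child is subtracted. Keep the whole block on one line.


difference() { cube([5440, 151, 2410]); translate([1816, 0, 0]) cube([856, 151, 2046]); }
translate([0, 5699, 0]) cube([5440, 151, 2410]);
translate([0, 151, 0]) cube([151, 5548, 2410]);
translate([5289, 151, 0]) cube([151, 5548, 2410]);


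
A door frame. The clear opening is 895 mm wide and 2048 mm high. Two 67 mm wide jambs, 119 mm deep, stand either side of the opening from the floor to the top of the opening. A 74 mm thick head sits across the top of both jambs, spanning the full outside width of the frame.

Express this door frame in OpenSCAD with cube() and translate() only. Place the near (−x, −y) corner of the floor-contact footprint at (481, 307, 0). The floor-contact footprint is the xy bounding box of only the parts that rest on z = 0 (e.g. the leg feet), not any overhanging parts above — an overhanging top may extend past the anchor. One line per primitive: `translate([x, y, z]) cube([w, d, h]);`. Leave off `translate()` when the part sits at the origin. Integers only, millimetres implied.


translate([481, 307, 0]) cube([67, 119, 2048]);
translate([1443, 307, 0]) cube([67, 119, 2048]);
translate([481, 307, 2048]) cube([1029, 119, 74]);


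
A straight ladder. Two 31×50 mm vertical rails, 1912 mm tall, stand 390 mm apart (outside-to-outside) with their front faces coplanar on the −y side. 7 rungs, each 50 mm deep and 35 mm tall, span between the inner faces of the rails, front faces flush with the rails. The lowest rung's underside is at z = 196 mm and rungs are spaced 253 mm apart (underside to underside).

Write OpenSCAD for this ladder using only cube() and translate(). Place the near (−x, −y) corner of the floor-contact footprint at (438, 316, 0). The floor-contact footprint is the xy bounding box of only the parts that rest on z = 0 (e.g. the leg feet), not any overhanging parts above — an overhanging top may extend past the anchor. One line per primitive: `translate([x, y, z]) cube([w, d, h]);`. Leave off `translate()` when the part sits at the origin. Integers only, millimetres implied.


translate([438, 316, 0]) cube([31, 50, 1912]);
translate([797, 316, 0]) cube([31, 50, 1912]);
translate([469, 316, 196]) cube([328, 50, 35]);
translate([469, 316, 449]) cube([328, 50, 35]);
translate([469, 316, 702]) cube([328, 50, 35]);
translate([469, 316, 955]) cube([328, 50, 35]);
translate([469, 316, 1208]) cube([328, 50, 35]);
translate([469, 316, 1461]) cube([328, 50, 35]);
translate([469, 316, 1714]) cube([328, 50, 35]);


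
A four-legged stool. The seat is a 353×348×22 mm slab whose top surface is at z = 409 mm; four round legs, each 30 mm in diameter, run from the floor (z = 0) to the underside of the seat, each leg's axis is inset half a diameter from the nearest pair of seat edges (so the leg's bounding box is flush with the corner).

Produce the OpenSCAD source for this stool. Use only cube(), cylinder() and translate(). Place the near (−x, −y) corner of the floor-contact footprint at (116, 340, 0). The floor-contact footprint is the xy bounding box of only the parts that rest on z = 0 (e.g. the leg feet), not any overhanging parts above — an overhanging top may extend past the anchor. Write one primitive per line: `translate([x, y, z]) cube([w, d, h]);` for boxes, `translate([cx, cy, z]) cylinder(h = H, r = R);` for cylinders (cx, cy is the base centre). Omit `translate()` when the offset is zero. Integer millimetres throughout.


// leg_h = 409 - 22 = 387
translate([116, 340, 387]) cube([353, 348, 22]);
translate([131, 355, 0]) cylinder(h = 387, r = 15);
translate([454, 355, 0]) cylinder(h = 387, r = 15);
translate([131, 673, 0]) cylinder(h = 387, r = 15);
translate([454, 673, 0]) cylinder(h = 387, r = 15);


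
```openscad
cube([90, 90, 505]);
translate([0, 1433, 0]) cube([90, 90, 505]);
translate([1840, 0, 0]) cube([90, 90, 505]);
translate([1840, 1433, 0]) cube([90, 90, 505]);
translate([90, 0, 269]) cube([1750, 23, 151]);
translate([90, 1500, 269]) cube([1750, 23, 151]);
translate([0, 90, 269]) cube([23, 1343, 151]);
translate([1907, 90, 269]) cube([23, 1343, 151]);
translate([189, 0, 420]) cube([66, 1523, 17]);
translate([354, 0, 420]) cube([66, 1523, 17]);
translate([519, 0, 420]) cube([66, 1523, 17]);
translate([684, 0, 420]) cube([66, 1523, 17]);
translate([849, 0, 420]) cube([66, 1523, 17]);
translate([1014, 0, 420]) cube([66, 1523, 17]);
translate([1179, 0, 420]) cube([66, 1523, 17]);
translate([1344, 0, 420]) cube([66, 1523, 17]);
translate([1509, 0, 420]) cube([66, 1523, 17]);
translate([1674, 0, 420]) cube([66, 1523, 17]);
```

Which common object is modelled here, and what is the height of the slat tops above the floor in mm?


A bed frame. The slat-top height is 437 mm.

Four posts, four rails, and a row of slats — a bed frame. Slats sit on the rails at z = 269 + 151 = 420; with slat thickness 17, the top is 437 mm.


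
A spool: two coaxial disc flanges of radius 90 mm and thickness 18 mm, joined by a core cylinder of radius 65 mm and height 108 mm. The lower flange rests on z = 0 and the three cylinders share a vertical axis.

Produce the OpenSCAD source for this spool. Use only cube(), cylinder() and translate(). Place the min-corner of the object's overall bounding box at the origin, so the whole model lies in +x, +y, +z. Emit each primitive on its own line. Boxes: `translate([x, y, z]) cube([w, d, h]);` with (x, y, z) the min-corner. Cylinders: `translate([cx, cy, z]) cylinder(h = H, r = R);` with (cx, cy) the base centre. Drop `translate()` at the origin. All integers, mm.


translate([90, 90, 0]) cylinder(h = 18, r = 90);
translate([90, 90, 18]) cylinder(h = 108, r = 65);
translate([90, 90, 126]) cylinder(h = 18, r = 90);


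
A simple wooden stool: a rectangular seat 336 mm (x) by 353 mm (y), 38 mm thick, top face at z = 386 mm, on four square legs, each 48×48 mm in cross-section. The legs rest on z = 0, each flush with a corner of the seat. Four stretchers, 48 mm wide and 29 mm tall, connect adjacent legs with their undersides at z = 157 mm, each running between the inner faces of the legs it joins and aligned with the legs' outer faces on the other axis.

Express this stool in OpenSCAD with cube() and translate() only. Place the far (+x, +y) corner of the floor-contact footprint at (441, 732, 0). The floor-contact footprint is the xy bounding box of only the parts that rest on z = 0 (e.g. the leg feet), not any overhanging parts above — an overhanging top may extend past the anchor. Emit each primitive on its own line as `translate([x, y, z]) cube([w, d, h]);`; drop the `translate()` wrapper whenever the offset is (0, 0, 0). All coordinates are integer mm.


// leg_h = 386 - 38 = 348
// stretcher span = 336 - 2*48 = 240
translate([105, 379, 348]) cube([336, 353, 38]);
translate([105, 379, 0]) cube([48, 48, 348]);
translate([393, 379, 0]) cube([48, 48, 348]);
translate([105, 684, 0]) cube([48, 48, 348]);
translate([393, 684, 0]) cube([48, 48, 348]);
translate([153, 379, 157]) cube([240, 48, 29]);
translate([153, 684, 157]) cube([240, 48, 29]);
translate([105, 427, 157]) cube([48, 257, 29]);
translate([393, 427, 157]) cube([48, 257, 29]);


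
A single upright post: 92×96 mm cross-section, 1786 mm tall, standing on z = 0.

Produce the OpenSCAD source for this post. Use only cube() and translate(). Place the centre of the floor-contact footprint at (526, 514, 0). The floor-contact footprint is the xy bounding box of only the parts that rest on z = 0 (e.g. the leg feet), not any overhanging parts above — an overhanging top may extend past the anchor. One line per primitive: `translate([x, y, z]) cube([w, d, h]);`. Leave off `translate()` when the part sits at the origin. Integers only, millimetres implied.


translate([480, 466, 0]) cube([92, 96, 1786]);


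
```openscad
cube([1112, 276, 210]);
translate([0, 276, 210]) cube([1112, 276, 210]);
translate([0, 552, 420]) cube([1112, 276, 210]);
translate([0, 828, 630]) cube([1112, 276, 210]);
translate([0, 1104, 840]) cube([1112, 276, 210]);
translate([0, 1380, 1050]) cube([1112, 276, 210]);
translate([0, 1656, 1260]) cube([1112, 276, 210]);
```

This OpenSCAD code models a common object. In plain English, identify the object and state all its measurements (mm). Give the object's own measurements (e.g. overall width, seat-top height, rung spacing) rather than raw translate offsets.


A straight staircase of 7 solid steps. Each step is 1112 mm wide (x), 276 mm deep (y, the going) and 210 mm tall (the rise). The first step rests on the floor; each subsequent step sits one going further in +y and one rise higher in +z, directly behind and above the previous step with no overlap.


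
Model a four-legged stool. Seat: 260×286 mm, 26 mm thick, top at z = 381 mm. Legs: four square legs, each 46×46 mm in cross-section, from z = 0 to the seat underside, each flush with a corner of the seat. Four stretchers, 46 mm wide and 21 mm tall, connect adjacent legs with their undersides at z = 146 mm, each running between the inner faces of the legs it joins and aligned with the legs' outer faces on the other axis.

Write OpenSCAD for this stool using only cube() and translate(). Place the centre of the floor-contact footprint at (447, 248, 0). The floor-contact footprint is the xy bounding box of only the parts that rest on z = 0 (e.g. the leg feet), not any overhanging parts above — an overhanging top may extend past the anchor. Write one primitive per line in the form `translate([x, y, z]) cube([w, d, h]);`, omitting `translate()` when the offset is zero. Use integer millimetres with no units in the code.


// leg_h = 381 - 26 = 355
// stretcher span = 260 - 2*46 = 168
translate([317, 105, 355]) cube([260, 286, 26]);
translate([317, 105, 0]) cube([46, 46, 355]);
translate([531, 105, 0]) cube([46, 46, 355]);
translate([317, 345, 0]) cube([46, 46, 355]);
translate([531, 345, 0]) cube([46, 46, 355]);
translate([363, 105, 146]) cube([168, 46, 21]);
translate([363, 345, 146]) cube([168, 46, 21]);
translate([317, 151, 146]) cube([46, 194, 21]);
translate([531, 151, 146]) cube([46, 194, 21]);


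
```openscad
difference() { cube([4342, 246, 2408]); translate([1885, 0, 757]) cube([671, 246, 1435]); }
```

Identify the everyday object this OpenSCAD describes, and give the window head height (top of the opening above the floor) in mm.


A wall with a window opening. The window head height is 2192 mm.

A wall with a rectangular opening subtracted — a window. Sill at z = 757, opening 1435 mm tall, so the head is at 757 + 1435 = 2192 mm.


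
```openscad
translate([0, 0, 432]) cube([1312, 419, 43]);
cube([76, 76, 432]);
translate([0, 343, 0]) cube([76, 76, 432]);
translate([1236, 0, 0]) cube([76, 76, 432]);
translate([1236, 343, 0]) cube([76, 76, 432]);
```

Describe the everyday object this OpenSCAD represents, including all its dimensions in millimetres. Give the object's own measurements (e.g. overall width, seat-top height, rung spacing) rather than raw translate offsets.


A long wooden bench with a 1312 mm (x) × 419 mm (y) seat, 43 mm thick, its top surface 475 mm above the floor. Four 76 mm square legs at the seat corners, flush with the edges, run from z = 0 to the seat underside.


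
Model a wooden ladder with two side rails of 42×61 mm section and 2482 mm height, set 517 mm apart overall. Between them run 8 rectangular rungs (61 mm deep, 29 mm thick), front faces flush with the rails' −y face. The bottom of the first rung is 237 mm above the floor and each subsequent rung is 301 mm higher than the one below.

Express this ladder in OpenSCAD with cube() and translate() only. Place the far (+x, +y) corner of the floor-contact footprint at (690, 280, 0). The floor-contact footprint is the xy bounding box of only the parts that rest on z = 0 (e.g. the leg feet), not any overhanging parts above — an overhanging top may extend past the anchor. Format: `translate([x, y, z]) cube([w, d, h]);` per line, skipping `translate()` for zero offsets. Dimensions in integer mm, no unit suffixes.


translate([173, 219, 0]) cube([42, 61, 2482]);
translate([648, 219, 0]) cube([42, 61, 2482]);
translate([215, 219, 237]) cube([433, 61, 29]);
translate([215, 219, 538]) cube([433, 61, 29]);
translate([215, 219, 839]) cube([433, 61, 29]);
translate([215, 219, 1140]) cube([433, 61, 29]);
translate([215, 219, 1441]) cube([433, 61, 29]);
translate([215, 219, 1742]) cube([433, 61, 29]);
translate([215, 219, 2043]) cube([433, 61, 29]);
translate([215, 219, 2344]) cube([433, 61, 29]);


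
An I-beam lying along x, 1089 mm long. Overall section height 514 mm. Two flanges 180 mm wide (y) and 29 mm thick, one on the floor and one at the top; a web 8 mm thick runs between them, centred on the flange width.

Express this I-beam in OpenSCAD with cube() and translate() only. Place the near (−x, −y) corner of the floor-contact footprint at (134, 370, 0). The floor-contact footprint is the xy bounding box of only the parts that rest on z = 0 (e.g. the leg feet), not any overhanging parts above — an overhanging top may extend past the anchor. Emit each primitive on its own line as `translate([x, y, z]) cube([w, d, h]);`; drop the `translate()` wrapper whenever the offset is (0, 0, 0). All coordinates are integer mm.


translate([134, 370, 0]) cube([1089, 180, 29]);
translate([134, 456, 29]) cube([1089, 8, 456]);
translate([134, 370, 485]) cube([1089, 180, 29]);


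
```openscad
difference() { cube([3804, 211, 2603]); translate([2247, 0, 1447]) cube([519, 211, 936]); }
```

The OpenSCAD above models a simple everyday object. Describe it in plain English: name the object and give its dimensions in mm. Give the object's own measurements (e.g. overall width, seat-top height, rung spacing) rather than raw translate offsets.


A wall 3804 mm long (x), 211 mm thick (y), 2603 mm tall, with a rectangular window opening cut through it. The opening is 519 mm wide and 936 mm tall; its sill is at z = 1447 mm and its near (−x) edge is 2247 mm from the wall's −x end. The opening passes through the full wall thickness.


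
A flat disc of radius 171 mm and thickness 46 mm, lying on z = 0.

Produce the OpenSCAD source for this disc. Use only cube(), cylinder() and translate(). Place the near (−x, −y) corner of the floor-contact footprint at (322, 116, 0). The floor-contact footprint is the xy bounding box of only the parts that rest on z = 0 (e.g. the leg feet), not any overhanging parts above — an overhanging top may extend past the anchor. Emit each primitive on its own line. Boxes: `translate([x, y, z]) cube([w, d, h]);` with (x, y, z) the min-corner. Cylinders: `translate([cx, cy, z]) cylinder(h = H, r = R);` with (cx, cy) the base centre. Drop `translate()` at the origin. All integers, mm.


translate([493, 287, 0]) cylinder(h = 46, r = 171);


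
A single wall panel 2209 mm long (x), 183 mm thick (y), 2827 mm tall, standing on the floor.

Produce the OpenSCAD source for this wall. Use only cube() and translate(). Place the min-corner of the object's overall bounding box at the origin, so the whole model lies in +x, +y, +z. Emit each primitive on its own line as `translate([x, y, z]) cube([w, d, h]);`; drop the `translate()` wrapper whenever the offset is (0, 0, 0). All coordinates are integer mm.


cube([2209, 183, 2827]);


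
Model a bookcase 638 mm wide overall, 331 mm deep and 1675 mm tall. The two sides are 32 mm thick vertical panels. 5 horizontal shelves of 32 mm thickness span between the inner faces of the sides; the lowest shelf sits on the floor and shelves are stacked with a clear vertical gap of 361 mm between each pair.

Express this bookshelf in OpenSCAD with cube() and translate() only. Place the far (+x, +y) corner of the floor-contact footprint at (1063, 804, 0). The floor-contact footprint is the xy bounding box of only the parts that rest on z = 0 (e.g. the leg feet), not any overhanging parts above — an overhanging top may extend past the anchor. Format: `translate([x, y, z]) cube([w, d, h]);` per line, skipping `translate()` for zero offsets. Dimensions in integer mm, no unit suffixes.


translate([425, 473, 0]) cube([32, 331, 1675]);
translate([1031, 473, 0]) cube([32, 331, 1675]);
translate([457, 473, 0]) cube([574, 331, 32]);
translate([457, 473, 393]) cube([574, 331, 32]);
translate([457, 473, 786]) cube([574, 331, 32]);
translate([457, 473, 1179]) cube([574, 331, 32]);
translate([457, 473, 1572]) cube([574, 331, 32]);
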